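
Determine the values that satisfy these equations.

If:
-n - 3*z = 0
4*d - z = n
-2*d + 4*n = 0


Then:
d = 0
n = 0
z = 0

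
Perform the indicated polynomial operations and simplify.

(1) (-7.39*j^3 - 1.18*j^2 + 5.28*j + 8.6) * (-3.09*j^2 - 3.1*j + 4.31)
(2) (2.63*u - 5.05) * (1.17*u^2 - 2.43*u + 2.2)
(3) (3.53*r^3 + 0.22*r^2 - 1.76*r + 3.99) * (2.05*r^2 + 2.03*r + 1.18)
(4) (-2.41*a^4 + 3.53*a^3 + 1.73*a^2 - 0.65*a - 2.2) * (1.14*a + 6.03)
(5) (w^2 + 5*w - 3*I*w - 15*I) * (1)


(1) = 22.8351*j^5 + 26.5552*j^4 - 44.5081*j^3 - 48.0278*j^2 - 3.9032*j + 37.066
(2) = 3.0771*u^3 - 12.2994*u^2 + 18.0575*u - 11.11
(3) = 7.2365*r^5 + 7.6169*r^4 + 1.004*r^3 + 4.8663*r^2 + 6.0229*r + 4.7082
(4) = -2.7474*a^5 - 10.5081*a^4 + 23.2581*a^3 + 9.6909*a^2 - 6.4275*a - 13.266
(5) = w^2 + 5*w - 3*I*w - 15*I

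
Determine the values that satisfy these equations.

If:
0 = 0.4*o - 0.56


Then:
o = 1.40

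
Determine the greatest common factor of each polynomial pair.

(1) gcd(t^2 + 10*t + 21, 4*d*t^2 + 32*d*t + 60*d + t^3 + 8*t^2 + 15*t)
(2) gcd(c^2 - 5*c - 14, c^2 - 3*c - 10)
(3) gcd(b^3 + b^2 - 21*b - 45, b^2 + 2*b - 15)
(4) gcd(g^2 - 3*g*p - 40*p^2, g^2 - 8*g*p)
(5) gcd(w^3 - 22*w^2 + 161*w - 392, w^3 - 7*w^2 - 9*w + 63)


(1) = t + 3
(2) = gcd((c - 7)*(c + 2), (c - 5)*(c + 2)) = c + 2
(3) = 1
(4) = -g + 8*p
(5) = gcd((w - 8)*(w - 7)^2, (w - 7)*(w - 3)*(w + 3)) = w - 7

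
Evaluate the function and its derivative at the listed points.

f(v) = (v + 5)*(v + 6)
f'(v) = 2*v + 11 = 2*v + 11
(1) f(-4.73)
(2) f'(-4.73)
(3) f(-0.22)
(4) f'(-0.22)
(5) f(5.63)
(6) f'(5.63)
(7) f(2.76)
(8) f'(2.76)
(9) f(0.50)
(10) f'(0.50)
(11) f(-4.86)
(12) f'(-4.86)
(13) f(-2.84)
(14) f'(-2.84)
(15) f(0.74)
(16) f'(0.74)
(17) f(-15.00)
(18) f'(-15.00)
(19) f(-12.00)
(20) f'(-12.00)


(1) = 0.34
(2) = 1.54
(3) = 27.63
(4) = 10.56
(5) = 123.63
(6) = 22.26
(7) = 67.98
(8) = 16.52
(9) = 35.75
(10) = 12.00
(11) = 0.16
(12) = 1.28
(13) = 6.83
(14) = 5.32
(15) = 38.69
(16) = 12.48
(17) = 90.00
(18) = -19.00
(19) = 42.00
(20) = -13.00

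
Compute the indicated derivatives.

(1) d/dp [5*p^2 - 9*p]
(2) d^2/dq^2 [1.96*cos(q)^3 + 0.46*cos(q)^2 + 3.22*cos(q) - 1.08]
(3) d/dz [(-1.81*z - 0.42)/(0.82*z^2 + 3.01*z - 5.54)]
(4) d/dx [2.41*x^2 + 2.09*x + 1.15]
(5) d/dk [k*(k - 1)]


(1) = 10*p - 9
(2) = -4.69*cos(q) - 0.92*cos(2*q) - 4.41*cos(3*q)
(3) = (1.4842*z^2 + 0.6888*z + 11.2916)/(0.6724*z^4 + 4.9364*z^3 - 0.0255*z^2 - 33.3508*z + 30.6916)
(4) = 4.82*x + 2.09
(5) = 2*k - 1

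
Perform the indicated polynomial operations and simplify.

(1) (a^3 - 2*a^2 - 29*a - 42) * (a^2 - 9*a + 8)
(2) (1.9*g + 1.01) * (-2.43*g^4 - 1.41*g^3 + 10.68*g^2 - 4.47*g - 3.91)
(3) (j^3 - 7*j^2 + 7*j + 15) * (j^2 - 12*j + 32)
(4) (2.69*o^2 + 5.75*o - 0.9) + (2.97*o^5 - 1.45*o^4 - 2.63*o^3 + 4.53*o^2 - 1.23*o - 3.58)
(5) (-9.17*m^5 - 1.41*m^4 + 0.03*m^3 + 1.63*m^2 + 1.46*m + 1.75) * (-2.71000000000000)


(1) = a^5 - 11*a^4 - 3*a^3 + 203*a^2 + 146*a - 336
(2) = -4.617*g^5 - 5.1333*g^4 + 18.8679*g^3 + 2.2938*g^2 - 11.9437*g - 3.9491
(3) = j^5 - 19*j^4 + 123*j^3 - 293*j^2 + 44*j + 480
(4) = 2.97*o^5 - 1.45*o^4 - 2.63*o^3 + 7.22*o^2 + 4.52*o - 4.48
(5) = 24.8507*m^5 + 3.8211*m^4 - 0.0813*m^3 - 4.4173*m^2 - 3.9566*m - 4.7425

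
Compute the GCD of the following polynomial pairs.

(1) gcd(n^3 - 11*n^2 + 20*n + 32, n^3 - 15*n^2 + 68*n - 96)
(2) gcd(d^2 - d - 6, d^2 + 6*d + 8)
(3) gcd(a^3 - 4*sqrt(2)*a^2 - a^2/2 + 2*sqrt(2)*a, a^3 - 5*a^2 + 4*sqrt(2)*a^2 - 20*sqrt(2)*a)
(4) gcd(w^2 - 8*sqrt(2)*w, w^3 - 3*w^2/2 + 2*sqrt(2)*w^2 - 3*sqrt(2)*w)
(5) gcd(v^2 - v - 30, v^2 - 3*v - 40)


(1) = gcd((n - 8)*(n - 4)*(n + 1), (n - 8)*(n - 4)*(n - 3)) = n^2 - 12*n + 32
(2) = gcd((d - 3)*(d + 2), (d + 2)*(d + 4)) = d + 2
(3) = gcd(a*(a - 1/2)*(a - 4*sqrt(2)), a*(a - 5)*(a + 4*sqrt(2))) = a
(4) = w
(5) = gcd((v - 6)*(v + 5), (v - 8)*(v + 5)) = v + 5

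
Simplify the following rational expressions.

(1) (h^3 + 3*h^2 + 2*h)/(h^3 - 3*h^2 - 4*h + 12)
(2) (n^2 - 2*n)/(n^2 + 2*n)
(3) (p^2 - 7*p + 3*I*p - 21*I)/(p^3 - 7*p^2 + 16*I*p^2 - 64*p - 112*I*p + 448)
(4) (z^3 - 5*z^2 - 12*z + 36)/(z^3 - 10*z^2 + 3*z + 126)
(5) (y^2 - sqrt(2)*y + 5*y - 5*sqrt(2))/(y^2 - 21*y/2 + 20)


(1) = (h^2 + h)/(h^2 - 5*h + 6)
(2) = (n - 2)/(n + 2)
(3) = (p + 3*I)/(p^2 + 16*I*p - 64)
(4) = (z - 2)/(z - 7)
(5) = (2*y^2 + y*(10 - 2*sqrt(2)) - 10*sqrt(2))/(2*y^2 - 21*y + 40)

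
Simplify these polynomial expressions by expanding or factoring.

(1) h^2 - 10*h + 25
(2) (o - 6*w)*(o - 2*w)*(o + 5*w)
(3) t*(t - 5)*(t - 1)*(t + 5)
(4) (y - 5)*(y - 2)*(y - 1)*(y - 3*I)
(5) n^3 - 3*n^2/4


(1) = (h - 5)^2
(2) = o^3 - 3*o^2*w - 28*o*w^2 + 60*w^3
(3) = t^4 - t^3 - 25*t^2 + 25*t
(4) = y^4 - 8*y^3 - 3*I*y^3 + 17*y^2 + 24*I*y^2 - 10*y - 51*I*y + 30*I
(5) = n^2*(n - 3/4)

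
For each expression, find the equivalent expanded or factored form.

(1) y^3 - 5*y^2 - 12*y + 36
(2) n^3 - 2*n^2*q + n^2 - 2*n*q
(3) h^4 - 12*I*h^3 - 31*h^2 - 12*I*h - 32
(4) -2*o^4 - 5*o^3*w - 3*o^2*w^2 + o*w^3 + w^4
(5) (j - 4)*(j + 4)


(1) = (y - 6)*(y - 2)*(y + 3)
(2) = n*(n + 1)*(n - 2*q)
(3) = (h - 8*I)*(h - 4*I)*(h - I)*(h + I)
(4) = (-2*o + w)*(o + w)^3
(5) = j^2 - 16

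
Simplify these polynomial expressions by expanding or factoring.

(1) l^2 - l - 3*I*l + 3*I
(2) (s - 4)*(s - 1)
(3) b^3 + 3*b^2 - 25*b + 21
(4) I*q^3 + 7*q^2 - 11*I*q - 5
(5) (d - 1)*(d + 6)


(1) = (l - 1)*(l - 3*I)
(2) = s^2 - 5*s + 4
(3) = (b - 3)*(b - 1)*(b + 7)
(4) = (q - 5*I)*(q - I)*(I*q + 1)
(5) = d^2 + 5*d - 6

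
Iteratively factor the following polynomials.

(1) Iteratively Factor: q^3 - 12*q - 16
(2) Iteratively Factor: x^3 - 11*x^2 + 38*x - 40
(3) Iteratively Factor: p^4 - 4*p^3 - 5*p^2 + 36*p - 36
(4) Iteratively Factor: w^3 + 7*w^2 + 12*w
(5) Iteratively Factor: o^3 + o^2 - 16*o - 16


(1) = (q + 2)*(q^2 - 2*q - 8) = (q + 2)^2*(q - 4)
(2) = (x - 2)*(x^2 - 9*x + 20) = (x - 5)*(x - 2)*(x - 4)
(3) = (p - 2)*(p^3 - 2*p^2 - 9*p + 18) = (p - 3)*(p - 2)*(p^2 + p - 6) = (p - 3)*(p - 2)^2*(p + 3)
(4) = (w + 4)*(w^2 + 3*w) = (w + 3)*(w + 4)*(w)
(5) = (o + 4)*(o^2 - 3*o - 4) = (o - 4)*(o + 4)*(o + 1)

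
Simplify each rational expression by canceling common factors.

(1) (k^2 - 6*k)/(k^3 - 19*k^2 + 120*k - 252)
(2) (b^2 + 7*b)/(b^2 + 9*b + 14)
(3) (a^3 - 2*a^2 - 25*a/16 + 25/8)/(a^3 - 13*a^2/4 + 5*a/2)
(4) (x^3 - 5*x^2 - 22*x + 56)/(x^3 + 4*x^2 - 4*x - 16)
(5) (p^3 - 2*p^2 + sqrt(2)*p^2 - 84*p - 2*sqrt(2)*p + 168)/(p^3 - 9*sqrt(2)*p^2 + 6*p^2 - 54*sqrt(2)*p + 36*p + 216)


(1) = k/(k^2 - 13*k + 42)
(2) = b/(b + 2)
(3) = (4*a + 5)/(4*a)
(4) = (x - 7)/(x + 2)
(5) = (p^2 + p*(-2 + 7*sqrt(2)) - 14*sqrt(2))/(p^2 + p*(6 - 3*sqrt(2)) - 18*sqrt(2))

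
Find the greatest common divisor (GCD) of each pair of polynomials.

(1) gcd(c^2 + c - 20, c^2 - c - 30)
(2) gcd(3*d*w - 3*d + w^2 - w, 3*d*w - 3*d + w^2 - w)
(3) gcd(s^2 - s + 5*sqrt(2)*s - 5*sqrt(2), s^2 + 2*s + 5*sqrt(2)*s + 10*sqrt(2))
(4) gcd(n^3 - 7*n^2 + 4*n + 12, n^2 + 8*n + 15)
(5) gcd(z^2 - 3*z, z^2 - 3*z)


(1) = c + 5
(2) = 3*d*w - 3*d + w^2 - w
(3) = s + 5*sqrt(2)
(4) = gcd((n - 6)*(n - 2)*(n + 1), (n + 3)*(n + 5)) = 1
(5) = z^2 - 3*z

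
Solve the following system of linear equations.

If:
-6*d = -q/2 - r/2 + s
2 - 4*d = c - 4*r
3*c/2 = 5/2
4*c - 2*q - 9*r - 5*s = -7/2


Then:
c = 5/3
d = 43/124 - 9*s/31
q = 725/186 - 37*s/31
r = 49/186 - 9*s/31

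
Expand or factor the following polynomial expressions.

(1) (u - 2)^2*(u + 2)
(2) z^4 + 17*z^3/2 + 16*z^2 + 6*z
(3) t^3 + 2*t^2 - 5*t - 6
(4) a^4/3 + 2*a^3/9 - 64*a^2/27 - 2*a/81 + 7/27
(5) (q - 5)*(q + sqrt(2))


(1) = u^3 - 2*u^2 - 4*u + 8
(2) = z*(z + 1/2)*(z + 2)*(z + 6)
(3) = (t - 2)*(t + 1)*(t + 3)
(4) = (a/3 + 1)*(a - 7/3)*(a - 1/3)*(a + 1/3)
(5) = q^2 - 5*q + sqrt(2)*q - 5*sqrt(2)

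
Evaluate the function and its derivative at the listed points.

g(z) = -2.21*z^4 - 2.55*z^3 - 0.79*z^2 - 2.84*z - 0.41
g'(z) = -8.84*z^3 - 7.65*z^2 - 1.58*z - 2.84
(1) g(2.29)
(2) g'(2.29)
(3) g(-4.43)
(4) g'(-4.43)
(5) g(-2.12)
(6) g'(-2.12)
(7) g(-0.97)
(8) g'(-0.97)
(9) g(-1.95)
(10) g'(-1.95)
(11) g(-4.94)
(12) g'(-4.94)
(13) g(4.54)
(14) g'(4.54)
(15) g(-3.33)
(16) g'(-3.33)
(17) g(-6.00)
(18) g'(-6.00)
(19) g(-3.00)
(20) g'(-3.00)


(1) = -102.46
(2) = -152.74
(3) = -632.79
(4) = 622.56
(5) = -18.28
(6) = 50.36
(7) = 1.97
(8) = -0.44
(9) = -10.92
(10) = 36.70
(11) = -1014.38
(12) = 883.97
(13) = -1207.10
(14) = -994.91
(15) = -177.30
(16) = 244.02
(17) = -2325.17
(18) = 1640.68
(19) = -109.16
(20) = 171.73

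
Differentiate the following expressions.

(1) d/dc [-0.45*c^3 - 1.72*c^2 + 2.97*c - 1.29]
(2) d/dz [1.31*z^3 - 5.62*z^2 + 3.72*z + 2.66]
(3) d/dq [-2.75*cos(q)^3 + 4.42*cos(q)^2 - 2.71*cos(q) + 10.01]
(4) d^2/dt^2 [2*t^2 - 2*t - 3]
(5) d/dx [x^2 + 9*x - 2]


(1) = -1.35*c^2 - 3.44*c + 2.97
(2) = 3.93*z^2 - 11.24*z + 3.72
(3) = (8.25*cos(q)^2 - 8.84*cos(q) + 2.71)*sin(q)
(4) = 4
(5) = 2*x + 9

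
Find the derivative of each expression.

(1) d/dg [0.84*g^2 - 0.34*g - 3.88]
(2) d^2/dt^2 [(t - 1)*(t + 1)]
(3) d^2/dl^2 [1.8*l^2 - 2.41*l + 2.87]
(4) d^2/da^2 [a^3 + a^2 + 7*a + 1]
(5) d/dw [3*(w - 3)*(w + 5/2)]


(1) = 1.68*g - 0.34
(2) = 2
(3) = 3.60000000000000
(4) = 6*a + 2
(5) = 6*w - 3/2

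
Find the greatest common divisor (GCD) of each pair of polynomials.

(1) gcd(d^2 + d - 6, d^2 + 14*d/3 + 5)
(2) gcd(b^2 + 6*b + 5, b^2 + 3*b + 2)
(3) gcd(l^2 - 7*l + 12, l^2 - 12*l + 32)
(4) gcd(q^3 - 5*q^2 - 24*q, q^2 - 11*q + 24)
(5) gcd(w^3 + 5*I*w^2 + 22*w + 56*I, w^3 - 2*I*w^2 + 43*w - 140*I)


(1) = gcd((d - 2)*(d + 3), (d + 5/3)*(d + 3)) = d + 3
(2) = gcd((b + 1)*(b + 5), (b + 1)*(b + 2)) = b + 1
(3) = gcd((l - 4)*(l - 3), (l - 8)*(l - 4)) = l - 4
(4) = q - 8
(5) = w^2 + 3*I*w + 28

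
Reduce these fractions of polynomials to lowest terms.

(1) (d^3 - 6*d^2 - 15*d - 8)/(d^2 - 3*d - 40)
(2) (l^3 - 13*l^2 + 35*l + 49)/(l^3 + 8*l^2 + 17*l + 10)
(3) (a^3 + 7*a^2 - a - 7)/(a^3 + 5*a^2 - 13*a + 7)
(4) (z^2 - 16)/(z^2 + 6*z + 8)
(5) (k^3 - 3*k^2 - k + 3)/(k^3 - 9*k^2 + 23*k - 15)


(1) = (d^2 + 2*d + 1)/(d + 5)
(2) = (l^2 - 14*l + 49)/(l^2 + 7*l + 10)
(3) = (a + 1)/(a - 1)
(4) = (z - 4)/(z + 2)
(5) = (k + 1)/(k - 5)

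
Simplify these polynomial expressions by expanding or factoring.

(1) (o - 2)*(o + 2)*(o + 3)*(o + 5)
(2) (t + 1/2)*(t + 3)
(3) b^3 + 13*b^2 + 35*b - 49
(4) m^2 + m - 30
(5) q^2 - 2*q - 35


(1) = o^4 + 8*o^3 + 11*o^2 - 32*o - 60
(2) = t^2 + 7*t/2 + 3/2
(3) = (b - 1)*(b + 7)^2
(4) = (m - 5)*(m + 6)
(5) = (q - 7)*(q + 5)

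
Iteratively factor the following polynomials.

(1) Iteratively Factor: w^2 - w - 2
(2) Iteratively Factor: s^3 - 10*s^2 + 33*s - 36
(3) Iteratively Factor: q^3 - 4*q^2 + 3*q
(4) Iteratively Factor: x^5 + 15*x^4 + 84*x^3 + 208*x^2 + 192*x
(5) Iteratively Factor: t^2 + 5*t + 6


(1) = (w - 2)*(w + 1)
(2) = (s - 4)*(s^2 - 6*s + 9) = (s - 4)*(s - 3)*(s - 3)
(3) = (q - 1)*(q^2 - 3*q) = (q - 3)*(q - 1)*(q)
(4) = (x + 4)*(x^4 + 11*x^3 + 40*x^2 + 48*x) = (x + 3)*(x + 4)*(x^3 + 8*x^2 + 16*x) = (x + 3)*(x + 4)^2*(x^2 + 4*x) = x*(x + 3)*(x + 4)^2*(x + 4)
(5) = (t + 3)*(t + 2)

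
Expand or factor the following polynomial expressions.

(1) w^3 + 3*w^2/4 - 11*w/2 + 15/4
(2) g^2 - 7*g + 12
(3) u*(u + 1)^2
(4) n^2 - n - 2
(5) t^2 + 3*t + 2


(1) = (w - 5/4)*(w - 1)*(w + 3)
(2) = (g - 4)*(g - 3)
(3) = u^3 + 2*u^2 + u
(4) = (n - 2)*(n + 1)
(5) = (t + 1)*(t + 2)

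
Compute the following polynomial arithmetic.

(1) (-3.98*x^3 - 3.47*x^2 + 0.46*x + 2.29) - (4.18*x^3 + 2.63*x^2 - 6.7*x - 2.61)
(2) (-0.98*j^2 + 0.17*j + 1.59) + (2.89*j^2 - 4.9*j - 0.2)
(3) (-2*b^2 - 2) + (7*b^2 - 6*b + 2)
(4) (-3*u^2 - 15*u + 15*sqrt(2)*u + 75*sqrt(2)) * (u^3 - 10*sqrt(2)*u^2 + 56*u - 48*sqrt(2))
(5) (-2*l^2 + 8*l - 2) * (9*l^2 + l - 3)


(1) = -8.16*x^3 - 6.1*x^2 + 7.16*x + 4.9
(2) = 1.91*j^2 - 4.73*j + 1.39
(3) = 5*b^2 - 6*b
(4) = -3*u^5 - 15*u^4 + 45*sqrt(2)*u^4 - 468*u^3 + 225*sqrt(2)*u^3 - 2340*u^2 + 984*sqrt(2)*u^2 - 1440*u + 4920*sqrt(2)*u - 7200
(5) = -18*l^4 + 70*l^3 - 4*l^2 - 26*l + 6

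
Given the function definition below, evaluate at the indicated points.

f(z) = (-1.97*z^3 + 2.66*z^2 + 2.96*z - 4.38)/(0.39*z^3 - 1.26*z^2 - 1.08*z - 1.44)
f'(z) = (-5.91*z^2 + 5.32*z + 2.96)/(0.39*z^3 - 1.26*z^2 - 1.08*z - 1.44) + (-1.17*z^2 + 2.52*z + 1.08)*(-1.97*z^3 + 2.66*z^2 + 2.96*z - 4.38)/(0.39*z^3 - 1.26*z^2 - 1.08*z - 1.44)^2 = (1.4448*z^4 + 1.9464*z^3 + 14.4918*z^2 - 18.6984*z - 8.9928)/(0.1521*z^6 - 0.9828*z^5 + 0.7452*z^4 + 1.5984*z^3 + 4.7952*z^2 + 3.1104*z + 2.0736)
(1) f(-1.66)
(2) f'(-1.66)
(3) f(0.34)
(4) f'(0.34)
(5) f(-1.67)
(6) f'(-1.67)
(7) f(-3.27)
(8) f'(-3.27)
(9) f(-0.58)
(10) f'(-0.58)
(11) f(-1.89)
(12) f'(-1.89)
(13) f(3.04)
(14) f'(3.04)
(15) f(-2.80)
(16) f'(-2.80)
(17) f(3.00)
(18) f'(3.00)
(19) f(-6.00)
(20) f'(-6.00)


(1) = -1.44
(2) = 2.66
(3) = 1.62
(4) = -3.62
(5) = -1.46
(6) = 2.63
(7) = -3.33
(8) = 0.49
(9) = 3.67
(10) = 3.77
(11) = -1.96
(12) = 1.95
(13) = 4.83
(14) = 8.41
(15) = -3.05
(16) = 0.71
(17) = 4.51
(18) = 7.79
(19) = -4.01
(20) = 0.13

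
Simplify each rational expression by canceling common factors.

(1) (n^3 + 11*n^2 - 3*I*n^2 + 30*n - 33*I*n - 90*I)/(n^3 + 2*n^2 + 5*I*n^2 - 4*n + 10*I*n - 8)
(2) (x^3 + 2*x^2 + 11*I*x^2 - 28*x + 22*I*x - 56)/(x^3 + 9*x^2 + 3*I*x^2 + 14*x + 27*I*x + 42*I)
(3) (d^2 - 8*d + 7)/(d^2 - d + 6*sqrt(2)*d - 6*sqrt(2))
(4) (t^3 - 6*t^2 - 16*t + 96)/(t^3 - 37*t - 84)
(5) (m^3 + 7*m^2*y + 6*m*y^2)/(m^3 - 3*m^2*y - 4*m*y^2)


(1) = (n^3 + n^2*(11 - 3*I) + n*(30 - 33*I) - 90*I)/(n^3 + n^2*(2 + 5*I) + n*(-4 + 10*I) - 8)
(2) = (x^2 + 11*I*x - 28)/(x^2 + x*(7 + 3*I) + 21*I)
(3) = (d - 7)/(d + 6*sqrt(2))
(4) = (t^2 - 10*t + 24)/(t^2 - 4*t - 21)
(5) = (-m - 6*y)/(-m + 4*y)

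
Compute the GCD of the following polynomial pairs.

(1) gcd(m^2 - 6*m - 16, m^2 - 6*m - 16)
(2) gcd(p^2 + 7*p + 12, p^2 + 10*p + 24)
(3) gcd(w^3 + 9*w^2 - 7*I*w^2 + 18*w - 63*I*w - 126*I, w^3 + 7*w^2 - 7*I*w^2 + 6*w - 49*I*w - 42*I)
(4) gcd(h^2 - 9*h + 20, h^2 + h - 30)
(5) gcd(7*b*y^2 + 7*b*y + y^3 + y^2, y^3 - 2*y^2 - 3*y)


(1) = gcd((m - 8)*(m + 2), (m - 8)*(m + 2)) = m^2 - 6*m - 16
(2) = p + 4
(3) = w^2 + w*(6 - 7*I) - 42*I
(4) = h - 5
(5) = gcd(y*(7*b + y)*(y + 1), y*(y - 3)*(y + 1)) = y^2 + y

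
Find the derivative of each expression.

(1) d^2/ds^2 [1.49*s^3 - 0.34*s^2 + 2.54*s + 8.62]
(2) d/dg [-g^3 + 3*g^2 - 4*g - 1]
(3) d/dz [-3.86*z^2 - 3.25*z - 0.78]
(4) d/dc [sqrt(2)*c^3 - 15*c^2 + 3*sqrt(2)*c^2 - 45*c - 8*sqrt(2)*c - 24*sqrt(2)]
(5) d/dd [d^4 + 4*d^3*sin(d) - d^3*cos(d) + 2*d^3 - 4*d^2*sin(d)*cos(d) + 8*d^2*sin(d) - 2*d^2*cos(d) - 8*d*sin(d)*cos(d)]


(1) = 8.94*s - 0.68
(2) = -3*g^2 + 6*g - 4
(3) = -7.72*z - 3.25
(4) = 3*sqrt(2)*c^2 - 30*c + 6*sqrt(2)*c - 45 - 8*sqrt(2)
(5) = d^3*sin(d) + 4*d^3*cos(d) + 4*d^3 + 14*d^2*sin(d) + 5*d^2*cos(d) - 4*d^2*cos(2*d) + 6*d^2 + 16*d*sin(d) - 4*d*sin(2*d) - 4*d*cos(d) - 8*d*cos(2*d) - 4*sin(2*d)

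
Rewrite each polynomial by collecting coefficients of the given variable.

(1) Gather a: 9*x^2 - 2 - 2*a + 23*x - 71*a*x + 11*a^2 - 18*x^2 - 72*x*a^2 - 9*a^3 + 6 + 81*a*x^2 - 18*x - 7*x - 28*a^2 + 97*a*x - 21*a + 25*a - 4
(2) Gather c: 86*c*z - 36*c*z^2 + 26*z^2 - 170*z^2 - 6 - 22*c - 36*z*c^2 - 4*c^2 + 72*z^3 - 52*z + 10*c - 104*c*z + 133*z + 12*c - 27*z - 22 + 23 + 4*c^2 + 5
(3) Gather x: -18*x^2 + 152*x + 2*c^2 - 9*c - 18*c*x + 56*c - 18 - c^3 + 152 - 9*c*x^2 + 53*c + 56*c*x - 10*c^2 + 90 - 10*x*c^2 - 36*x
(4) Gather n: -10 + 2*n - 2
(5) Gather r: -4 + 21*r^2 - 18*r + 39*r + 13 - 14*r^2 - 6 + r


(1) = -9*a^3 + a^2*(-72*x - 17) + a*(81*x^2 + 26*x + 2) - 9*x^2 - 2*x
(2) = -36*c^2*z + c*(-36*z^2 - 18*z) + 72*z^3 - 144*z^2 + 54*z
(3) = -c^3 - 8*c^2 + 100*c + x^2*(-9*c - 18) + x*(-10*c^2 + 38*c + 116) + 224
(4) = 2*n - 12
(5) = 7*r^2 + 22*r + 3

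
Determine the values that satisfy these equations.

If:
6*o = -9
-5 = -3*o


Then:
No Solution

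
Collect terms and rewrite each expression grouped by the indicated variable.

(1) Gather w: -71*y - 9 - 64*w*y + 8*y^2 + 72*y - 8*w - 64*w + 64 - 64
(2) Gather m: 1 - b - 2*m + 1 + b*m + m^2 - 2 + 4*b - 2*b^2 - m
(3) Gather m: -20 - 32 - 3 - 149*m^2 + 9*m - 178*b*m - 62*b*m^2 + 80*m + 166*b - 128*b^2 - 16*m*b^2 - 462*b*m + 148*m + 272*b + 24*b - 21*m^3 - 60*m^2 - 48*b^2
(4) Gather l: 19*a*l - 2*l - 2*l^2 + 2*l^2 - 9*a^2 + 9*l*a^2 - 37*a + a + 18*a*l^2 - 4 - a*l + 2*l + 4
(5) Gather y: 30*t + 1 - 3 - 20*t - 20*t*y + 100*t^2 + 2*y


(1) = w*(-64*y - 72) + 8*y^2 + y - 9
(2) = -2*b^2 + 3*b + m^2 + m*(b - 3)
(3) = -176*b^2 + 462*b - 21*m^3 + m^2*(-62*b - 209) + m*(-16*b^2 - 640*b + 237) - 55
(4) = -9*a^2 + 18*a*l^2 - 36*a + l*(9*a^2 + 18*a)
(5) = 100*t^2 + 10*t + y*(2 - 20*t) - 2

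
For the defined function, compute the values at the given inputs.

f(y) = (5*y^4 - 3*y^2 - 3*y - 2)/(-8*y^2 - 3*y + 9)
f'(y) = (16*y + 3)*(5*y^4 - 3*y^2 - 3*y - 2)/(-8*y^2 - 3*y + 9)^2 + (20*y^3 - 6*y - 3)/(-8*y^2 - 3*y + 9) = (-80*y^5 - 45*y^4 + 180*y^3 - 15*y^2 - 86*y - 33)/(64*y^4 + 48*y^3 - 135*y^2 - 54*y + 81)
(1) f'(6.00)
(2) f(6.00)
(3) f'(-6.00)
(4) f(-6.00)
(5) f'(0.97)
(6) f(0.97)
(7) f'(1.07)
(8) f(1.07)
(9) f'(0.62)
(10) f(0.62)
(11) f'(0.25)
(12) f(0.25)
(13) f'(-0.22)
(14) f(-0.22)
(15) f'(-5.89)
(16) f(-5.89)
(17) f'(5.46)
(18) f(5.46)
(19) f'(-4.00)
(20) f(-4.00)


(1) = -7.29
(2) = -21.39
(3) = 7.70
(4) = -24.48
(5) = -36.21
(6) = 2.30
(7) = -8.18
(8) = 0.62
(9) = -3.82
(10) = -1.05
(11) = -0.88
(12) = -0.38
(13) = -0.20
(14) = -0.16
(15) = 7.57
(16) = -23.64
(17) = -6.61
(18) = -17.63
(19) = 5.15
(20) = -11.61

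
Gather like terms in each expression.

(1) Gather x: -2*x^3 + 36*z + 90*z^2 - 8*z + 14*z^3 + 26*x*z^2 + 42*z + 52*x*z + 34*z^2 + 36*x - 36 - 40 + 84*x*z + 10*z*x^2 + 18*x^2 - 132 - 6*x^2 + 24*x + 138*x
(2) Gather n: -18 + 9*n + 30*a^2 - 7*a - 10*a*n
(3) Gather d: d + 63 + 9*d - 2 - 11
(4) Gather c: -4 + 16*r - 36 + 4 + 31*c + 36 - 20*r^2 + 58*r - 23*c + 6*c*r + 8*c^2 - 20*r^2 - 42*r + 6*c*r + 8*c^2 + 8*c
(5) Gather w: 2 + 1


(1) = -2*x^3 + x^2*(10*z + 12) + x*(26*z^2 + 136*z + 198) + 14*z^3 + 124*z^2 + 70*z - 208
(2) = 30*a^2 - 7*a + n*(9 - 10*a) - 18
(3) = 10*d + 50
(4) = 16*c^2 + c*(12*r + 16) - 40*r^2 + 32*r
(5) = 3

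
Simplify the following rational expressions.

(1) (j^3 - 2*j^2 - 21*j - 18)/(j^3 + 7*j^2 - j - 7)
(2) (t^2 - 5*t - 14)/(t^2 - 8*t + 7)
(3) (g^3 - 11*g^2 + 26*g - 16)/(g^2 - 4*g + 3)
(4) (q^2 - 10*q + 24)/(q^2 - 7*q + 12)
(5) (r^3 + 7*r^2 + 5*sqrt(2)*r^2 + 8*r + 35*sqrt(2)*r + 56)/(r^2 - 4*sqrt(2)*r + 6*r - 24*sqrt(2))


(1) = (j^2 - 3*j - 18)/(j^2 + 6*j - 7)
(2) = (t + 2)/(t - 1)
(3) = (g^2 - 10*g + 16)/(g - 3)
(4) = (q - 6)/(q - 3)
(5) = (r^3 + r^2*(7 + 5*sqrt(2)) + r*(8 + 35*sqrt(2)) + 56)/(r^2 + r*(6 - 4*sqrt(2)) - 24*sqrt(2))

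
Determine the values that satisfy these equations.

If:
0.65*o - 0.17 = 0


Then:
o = 0.26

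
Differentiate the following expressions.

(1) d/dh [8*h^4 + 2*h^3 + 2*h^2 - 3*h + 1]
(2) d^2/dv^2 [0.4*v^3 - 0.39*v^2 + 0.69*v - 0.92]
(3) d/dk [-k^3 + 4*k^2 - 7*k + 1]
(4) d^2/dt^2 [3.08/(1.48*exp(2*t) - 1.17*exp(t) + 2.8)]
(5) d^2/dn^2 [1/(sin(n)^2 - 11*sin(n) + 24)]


(1) = 32*h^3 + 6*h^2 + 4*h - 3
(2) = 2.4*v - 0.78
(3) = -3*k^2 + 8*k - 7
(4) = ((3.6036 - 18.2336*exp(t))*(1.48*exp(2*t) - 1.17*exp(t) + 2.8) + 3.08*(2.96*exp(t) - 1.17)*(5.92*exp(t) - 2.34)*exp(t))*exp(t)/(1.48*exp(2*t) - 1.17*exp(t) + 2.8)^3
(5) = (-4*sin(n)^4 + 33*sin(n)^3 - 19*sin(n)^2 - 330*sin(n) + 194)/(sin(n)^2 - 11*sin(n) + 24)^3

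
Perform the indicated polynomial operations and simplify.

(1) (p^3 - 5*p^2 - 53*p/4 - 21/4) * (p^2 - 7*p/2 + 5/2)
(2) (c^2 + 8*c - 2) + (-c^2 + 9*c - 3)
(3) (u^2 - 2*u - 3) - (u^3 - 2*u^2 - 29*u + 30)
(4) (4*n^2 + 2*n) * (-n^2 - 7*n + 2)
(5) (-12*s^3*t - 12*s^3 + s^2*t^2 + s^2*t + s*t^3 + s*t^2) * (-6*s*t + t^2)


(1) = p^5 - 17*p^4/2 + 27*p^3/4 + 229*p^2/8 - 59*p/4 - 105/8
(2) = 17*c - 5
(3) = -u^3 + 3*u^2 + 27*u - 33
(4) = -4*n^4 - 30*n^3 - 6*n^2 + 4*n
(5) = 72*s^4*t^2 + 72*s^4*t - 18*s^3*t^3 - 18*s^3*t^2 - 5*s^2*t^4 - 5*s^2*t^3 + s*t^5 + s*t^4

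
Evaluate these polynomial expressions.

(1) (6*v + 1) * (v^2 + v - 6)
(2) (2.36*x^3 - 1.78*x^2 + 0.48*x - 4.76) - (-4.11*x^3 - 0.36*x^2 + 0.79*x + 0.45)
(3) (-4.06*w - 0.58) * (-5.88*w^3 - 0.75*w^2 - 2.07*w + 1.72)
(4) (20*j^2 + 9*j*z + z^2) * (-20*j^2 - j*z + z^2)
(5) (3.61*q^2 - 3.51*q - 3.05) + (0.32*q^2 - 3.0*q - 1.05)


(1) = 6*v^3 + 7*v^2 - 35*v - 6
(2) = 6.47*x^3 - 1.42*x^2 - 0.31*x - 5.21
(3) = 23.8728*w^4 + 6.4554*w^3 + 8.8392*w^2 - 5.7826*w - 0.9976
(4) = -400*j^4 - 200*j^3*z - 9*j^2*z^2 + 8*j*z^3 + z^4
(5) = 3.93*q^2 - 6.51*q - 4.1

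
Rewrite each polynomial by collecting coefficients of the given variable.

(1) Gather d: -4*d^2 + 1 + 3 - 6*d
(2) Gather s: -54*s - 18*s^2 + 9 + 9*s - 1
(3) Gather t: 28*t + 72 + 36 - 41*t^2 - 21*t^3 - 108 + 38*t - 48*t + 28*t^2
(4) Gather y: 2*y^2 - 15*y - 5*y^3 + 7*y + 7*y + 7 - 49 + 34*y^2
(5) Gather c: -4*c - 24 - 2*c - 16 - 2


(1) = -4*d^2 - 6*d + 4
(2) = -18*s^2 - 45*s + 8
(3) = -21*t^3 - 13*t^2 + 18*t
(4) = -5*y^3 + 36*y^2 - y - 42
(5) = -6*c - 42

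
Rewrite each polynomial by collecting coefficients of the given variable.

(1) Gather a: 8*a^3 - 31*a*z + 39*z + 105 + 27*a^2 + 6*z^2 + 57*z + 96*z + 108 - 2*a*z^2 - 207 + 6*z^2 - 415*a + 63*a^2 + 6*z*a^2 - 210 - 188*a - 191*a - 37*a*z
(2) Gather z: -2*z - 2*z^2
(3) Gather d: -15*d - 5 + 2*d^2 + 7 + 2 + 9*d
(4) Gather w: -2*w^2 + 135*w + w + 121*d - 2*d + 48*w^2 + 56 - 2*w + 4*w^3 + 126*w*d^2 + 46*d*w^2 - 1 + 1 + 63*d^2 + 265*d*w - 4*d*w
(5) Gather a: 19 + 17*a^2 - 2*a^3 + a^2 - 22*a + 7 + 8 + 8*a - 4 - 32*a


(1) = 8*a^3 + a^2*(6*z + 90) + a*(-2*z^2 - 68*z - 794) + 12*z^2 + 192*z - 204
(2) = -2*z^2 - 2*z
(3) = 2*d^2 - 6*d + 4
(4) = 63*d^2 + 119*d + 4*w^3 + w^2*(46*d + 46) + w*(126*d^2 + 261*d + 134) + 56
(5) = -2*a^3 + 18*a^2 - 46*a + 30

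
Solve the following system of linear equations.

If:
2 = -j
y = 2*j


Then:
j = -2
y = -4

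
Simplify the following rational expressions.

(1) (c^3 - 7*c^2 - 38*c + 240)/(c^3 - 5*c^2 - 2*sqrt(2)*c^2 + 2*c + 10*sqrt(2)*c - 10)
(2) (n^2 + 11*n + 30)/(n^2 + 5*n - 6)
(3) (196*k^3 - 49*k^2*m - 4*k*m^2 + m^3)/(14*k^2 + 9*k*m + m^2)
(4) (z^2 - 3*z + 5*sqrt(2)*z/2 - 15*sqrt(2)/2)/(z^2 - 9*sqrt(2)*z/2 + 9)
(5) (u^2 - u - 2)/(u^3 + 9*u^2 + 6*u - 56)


(1) = (c^2 - 2*c - 48)/(c^2 - 2*sqrt(2)*c + 2)
(2) = (n + 5)/(n - 1)
(3) = (28*k^2 - 11*k*m + m^2)/(2*k + m)
(4) = (4*z^2 + z*(-12 + 10*sqrt(2)) - 30*sqrt(2))/(4*z^2 - 18*sqrt(2)*z + 36)
(5) = (u + 1)/(u^2 + 11*u + 28)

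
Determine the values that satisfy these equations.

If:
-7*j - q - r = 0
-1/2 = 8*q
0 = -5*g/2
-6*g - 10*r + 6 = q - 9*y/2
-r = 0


Then:
g = 0
j = 1/112
q = -1/16
r = 0
y = -97/72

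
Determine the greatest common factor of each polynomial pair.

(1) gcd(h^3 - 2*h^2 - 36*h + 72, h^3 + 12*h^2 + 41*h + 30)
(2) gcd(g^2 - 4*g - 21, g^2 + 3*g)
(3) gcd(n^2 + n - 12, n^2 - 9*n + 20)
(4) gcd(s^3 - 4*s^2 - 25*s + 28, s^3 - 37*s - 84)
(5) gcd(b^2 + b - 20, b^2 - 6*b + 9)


(1) = h + 6
(2) = gcd((g - 7)*(g + 3), g*(g + 3)) = g + 3
(3) = gcd((n - 3)*(n + 4), (n - 5)*(n - 4)) = 1
(4) = gcd((s - 7)*(s - 1)*(s + 4), (s - 7)*(s + 3)*(s + 4)) = s^2 - 3*s - 28
(5) = 1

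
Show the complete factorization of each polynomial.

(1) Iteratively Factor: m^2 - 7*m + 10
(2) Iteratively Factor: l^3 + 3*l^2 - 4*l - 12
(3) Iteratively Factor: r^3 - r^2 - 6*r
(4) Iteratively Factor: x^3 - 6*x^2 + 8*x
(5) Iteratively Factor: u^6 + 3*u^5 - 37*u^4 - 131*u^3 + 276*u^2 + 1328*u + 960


(1) = (m - 2)*(m - 5)
(2) = (l + 2)*(l^2 + l - 6) = (l + 2)*(l + 3)*(l - 2)
(3) = (r - 3)*(r^2 + 2*r) = r*(r - 3)*(r + 2)
(4) = (x - 2)*(x^2 - 4*x) = (x - 4)*(x - 2)*(x)
(5) = (u - 5)*(u^5 + 8*u^4 + 3*u^3 - 116*u^2 - 304*u - 192) = (u - 5)*(u + 3)*(u^4 + 5*u^3 - 12*u^2 - 80*u - 64) = (u - 5)*(u - 4)*(u + 3)*(u^3 + 9*u^2 + 24*u + 16) = (u - 5)*(u - 4)*(u + 1)*(u + 3)*(u^2 + 8*u + 16) = (u - 5)*(u - 4)*(u + 1)*(u + 3)*(u + 4)*(u + 4)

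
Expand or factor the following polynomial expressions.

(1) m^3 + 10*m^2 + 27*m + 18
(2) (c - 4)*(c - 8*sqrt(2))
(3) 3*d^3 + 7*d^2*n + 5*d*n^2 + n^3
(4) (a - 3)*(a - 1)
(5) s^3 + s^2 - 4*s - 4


(1) = (m + 1)*(m + 3)*(m + 6)
(2) = c^2 - 8*sqrt(2)*c - 4*c + 32*sqrt(2)
(3) = (d + n)^2*(3*d + n)
(4) = a^2 - 4*a + 3
(5) = (s - 2)*(s + 1)*(s + 2)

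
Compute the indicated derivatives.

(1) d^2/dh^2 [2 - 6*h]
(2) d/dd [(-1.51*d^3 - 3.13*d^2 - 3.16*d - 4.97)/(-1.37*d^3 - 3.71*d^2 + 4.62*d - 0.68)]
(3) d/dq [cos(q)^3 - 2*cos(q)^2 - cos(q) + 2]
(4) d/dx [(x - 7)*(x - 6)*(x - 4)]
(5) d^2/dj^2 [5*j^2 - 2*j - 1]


(1) = 0
(2) = (1.314*d^4 - 22.6108*d^3 - 43.5305*d^2 - 32.6206*d + 25.1102)/(1.8769*d^6 + 10.1654*d^5 + 1.1053*d^4 - 32.4172*d^3 + 26.39*d^2 - 6.2832*d + 0.4624)
(3) = (-3*cos(q)^2 + 4*cos(q) + 1)*sin(q)
(4) = 3*x^2 - 34*x + 94
(5) = 10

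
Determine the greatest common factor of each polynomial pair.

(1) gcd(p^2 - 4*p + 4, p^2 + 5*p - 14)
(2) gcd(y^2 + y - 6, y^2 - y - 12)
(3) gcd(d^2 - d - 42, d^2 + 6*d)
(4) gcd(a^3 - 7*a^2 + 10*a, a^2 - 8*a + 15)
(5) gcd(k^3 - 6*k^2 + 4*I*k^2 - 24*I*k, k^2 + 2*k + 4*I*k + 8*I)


(1) = gcd((p - 2)^2, (p - 2)*(p + 7)) = p - 2
(2) = y + 3
(3) = d + 6
(4) = a - 5
(5) = gcd(k*(k - 6)*(k + 4*I), (k + 2)*(k + 4*I)) = k + 4*I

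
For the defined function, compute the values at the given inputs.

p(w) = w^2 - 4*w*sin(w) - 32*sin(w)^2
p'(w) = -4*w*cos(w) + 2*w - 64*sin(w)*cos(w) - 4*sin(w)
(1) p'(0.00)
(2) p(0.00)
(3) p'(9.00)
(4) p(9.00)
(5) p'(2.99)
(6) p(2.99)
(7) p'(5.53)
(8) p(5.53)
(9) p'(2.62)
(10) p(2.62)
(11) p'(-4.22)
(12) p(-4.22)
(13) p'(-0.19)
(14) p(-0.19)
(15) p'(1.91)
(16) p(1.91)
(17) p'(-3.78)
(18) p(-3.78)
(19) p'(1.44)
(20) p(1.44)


(1) = 0.00
(2) = 0.00
(3) = 73.18
(4) = 60.73
(5) = 26.75
(6) = 6.40
(7) = 29.59
(8) = 30.74
(9) = 39.98
(10) = -6.30
(11) = 6.72
(12) = 7.83
(13) = 12.99
(14) = -1.25
(15) = 22.67
(16) = -32.01
(17) = 8.54
(18) = 11.93
(19) = -10.11
(20) = -35.09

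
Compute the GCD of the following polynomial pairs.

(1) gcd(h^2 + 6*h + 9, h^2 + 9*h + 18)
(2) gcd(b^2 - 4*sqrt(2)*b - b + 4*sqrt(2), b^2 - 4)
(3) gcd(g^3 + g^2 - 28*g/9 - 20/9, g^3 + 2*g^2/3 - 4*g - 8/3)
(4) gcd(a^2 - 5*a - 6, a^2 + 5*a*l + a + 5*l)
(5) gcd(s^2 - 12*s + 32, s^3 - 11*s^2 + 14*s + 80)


(1) = h + 3
(2) = 1
(3) = gcd((g - 5/3)*(g + 2/3)*(g + 2), (g - 2)*(g + 2/3)*(g + 2)) = g^2 + 8*g/3 + 4/3
(4) = gcd((a - 6)*(a + 1), (a + 1)*(a + 5*l)) = a + 1
(5) = s - 8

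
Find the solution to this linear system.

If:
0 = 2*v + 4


Then:
v = -2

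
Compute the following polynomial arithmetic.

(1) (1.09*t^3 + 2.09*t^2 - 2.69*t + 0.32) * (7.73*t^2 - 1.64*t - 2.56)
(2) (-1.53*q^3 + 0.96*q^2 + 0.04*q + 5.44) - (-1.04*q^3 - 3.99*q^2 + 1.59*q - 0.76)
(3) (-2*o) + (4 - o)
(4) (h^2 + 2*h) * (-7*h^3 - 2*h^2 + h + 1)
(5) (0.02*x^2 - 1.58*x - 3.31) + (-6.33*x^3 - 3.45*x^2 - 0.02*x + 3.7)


(1) = 8.4257*t^5 + 14.3681*t^4 - 27.0117*t^3 + 1.5348*t^2 + 6.3616*t - 0.8192
(2) = -0.49*q^3 + 4.95*q^2 - 1.55*q + 6.2
(3) = 4 - 3*o
(4) = -7*h^5 - 16*h^4 - 3*h^3 + 3*h^2 + 2*h
(5) = -6.33*x^3 - 3.43*x^2 - 1.6*x + 0.39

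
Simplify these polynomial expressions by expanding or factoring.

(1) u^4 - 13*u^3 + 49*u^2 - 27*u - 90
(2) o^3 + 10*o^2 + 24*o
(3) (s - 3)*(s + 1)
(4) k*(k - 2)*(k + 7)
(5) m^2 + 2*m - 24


(1) = (u - 6)*(u - 5)*(u - 3)*(u + 1)
(2) = o*(o + 4)*(o + 6)
(3) = s^2 - 2*s - 3
(4) = k^3 + 5*k^2 - 14*k
(5) = (m - 4)*(m + 6)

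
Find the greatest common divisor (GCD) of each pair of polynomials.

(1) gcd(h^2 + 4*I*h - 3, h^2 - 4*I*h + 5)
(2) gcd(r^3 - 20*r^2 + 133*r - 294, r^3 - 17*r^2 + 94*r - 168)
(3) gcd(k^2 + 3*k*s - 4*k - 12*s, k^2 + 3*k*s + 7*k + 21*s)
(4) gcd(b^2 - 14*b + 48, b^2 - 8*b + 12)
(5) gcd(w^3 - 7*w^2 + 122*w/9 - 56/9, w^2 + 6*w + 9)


(1) = h + I
(2) = gcd((r - 7)^2*(r - 6), (r - 7)*(r - 6)*(r - 4)) = r^2 - 13*r + 42
(3) = k + 3*s
(4) = b - 6
(5) = gcd((w - 4)*(w - 7/3)*(w - 2/3), (w + 3)^2) = 1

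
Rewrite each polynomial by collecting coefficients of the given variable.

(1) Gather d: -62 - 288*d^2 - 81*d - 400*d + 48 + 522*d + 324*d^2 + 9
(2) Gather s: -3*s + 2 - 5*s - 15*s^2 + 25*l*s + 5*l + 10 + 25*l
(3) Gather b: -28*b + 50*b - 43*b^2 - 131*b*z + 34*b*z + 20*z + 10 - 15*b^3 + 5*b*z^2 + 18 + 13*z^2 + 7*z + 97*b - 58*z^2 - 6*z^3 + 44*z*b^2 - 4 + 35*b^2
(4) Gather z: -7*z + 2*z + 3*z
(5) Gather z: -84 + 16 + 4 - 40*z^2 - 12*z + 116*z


(1) = 36*d^2 + 41*d - 5
(2) = 30*l - 15*s^2 + s*(25*l - 8) + 12
(3) = -15*b^3 + b^2*(44*z - 8) + b*(5*z^2 - 97*z + 119) - 6*z^3 - 45*z^2 + 27*z + 24
(4) = -2*z
(5) = -40*z^2 + 104*z - 64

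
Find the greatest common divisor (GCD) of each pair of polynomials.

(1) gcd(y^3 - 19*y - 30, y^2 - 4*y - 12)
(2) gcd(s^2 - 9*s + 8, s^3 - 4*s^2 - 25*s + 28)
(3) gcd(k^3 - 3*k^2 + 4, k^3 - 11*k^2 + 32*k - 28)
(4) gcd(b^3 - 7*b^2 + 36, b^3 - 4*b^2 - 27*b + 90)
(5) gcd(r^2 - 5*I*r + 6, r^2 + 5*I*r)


(1) = gcd((y - 5)*(y + 2)*(y + 3), (y - 6)*(y + 2)) = y + 2
(2) = gcd((s - 8)*(s - 1), (s - 7)*(s - 1)*(s + 4)) = s - 1
(3) = k^2 - 4*k + 4
(4) = gcd((b - 6)*(b - 3)*(b + 2), (b - 6)*(b - 3)*(b + 5)) = b^2 - 9*b + 18
(5) = gcd((r - 6*I)*(r + I), r*(r + 5*I)) = 1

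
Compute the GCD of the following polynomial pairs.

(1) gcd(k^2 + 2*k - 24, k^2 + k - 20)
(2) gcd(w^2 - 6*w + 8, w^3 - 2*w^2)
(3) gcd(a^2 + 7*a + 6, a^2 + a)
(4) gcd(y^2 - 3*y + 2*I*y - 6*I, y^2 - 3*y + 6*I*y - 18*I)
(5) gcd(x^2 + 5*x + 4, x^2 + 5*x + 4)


(1) = gcd((k - 4)*(k + 6), (k - 4)*(k + 5)) = k - 4
(2) = gcd((w - 4)*(w - 2), w^2*(w - 2)) = w - 2
(3) = gcd((a + 1)*(a + 6), a*(a + 1)) = a + 1
(4) = y - 3
(5) = x^2 + 5*x + 4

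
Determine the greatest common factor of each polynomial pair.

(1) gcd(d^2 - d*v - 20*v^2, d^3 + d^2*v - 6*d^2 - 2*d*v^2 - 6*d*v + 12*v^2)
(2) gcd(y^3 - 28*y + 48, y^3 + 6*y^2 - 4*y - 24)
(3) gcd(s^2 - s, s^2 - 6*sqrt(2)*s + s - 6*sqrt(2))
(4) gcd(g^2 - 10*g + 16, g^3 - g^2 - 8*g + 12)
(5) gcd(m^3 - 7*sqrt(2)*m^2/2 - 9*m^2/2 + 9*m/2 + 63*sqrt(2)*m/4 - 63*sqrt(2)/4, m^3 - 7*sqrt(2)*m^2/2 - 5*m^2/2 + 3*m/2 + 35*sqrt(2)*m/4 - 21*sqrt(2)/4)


(1) = 1
(2) = y^2 + 4*y - 12
(3) = 1
(4) = gcd((g - 8)*(g - 2), (g - 2)^2*(g + 3)) = g - 2
(5) = gcd((m - 3)*(m - 3/2)*(m - 7*sqrt(2)/2), (m - 3/2)*(m - 1)*(m - 7*sqrt(2)/2)) = m^2 + m*(-7*sqrt(2)/2 - 3/2) + 21*sqrt(2)/4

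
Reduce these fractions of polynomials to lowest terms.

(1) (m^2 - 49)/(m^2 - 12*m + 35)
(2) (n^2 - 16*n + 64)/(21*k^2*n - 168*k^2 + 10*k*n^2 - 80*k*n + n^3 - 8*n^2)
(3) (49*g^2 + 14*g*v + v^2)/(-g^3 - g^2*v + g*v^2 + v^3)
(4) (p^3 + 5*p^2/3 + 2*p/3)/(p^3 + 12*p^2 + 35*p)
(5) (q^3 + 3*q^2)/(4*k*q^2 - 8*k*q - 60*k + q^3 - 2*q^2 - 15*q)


(1) = (m + 7)/(m - 5)
(2) = (n - 8)/(21*k^2 + 10*k*n + n^2)
(3) = (49*g^2 + 14*g*v + v^2)/(-g^3 - g^2*v + g*v^2 + v^3)
(4) = (3*p^2 + 5*p + 2)/(3*p^2 + 36*p + 105)
(5) = q^2/(4*k*q - 20*k + q^2 - 5*q)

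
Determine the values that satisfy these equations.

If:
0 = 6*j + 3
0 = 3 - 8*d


Then:
d = 3/8
j = -1/2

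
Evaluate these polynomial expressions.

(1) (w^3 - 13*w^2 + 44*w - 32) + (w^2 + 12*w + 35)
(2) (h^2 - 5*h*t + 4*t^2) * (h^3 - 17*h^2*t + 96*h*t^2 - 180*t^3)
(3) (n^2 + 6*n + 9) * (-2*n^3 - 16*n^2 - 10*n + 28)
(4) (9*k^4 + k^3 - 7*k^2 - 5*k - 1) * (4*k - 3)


(1) = w^3 - 12*w^2 + 56*w + 3
(2) = h^5 - 22*h^4*t + 185*h^3*t^2 - 728*h^2*t^3 + 1284*h*t^4 - 720*t^5
(3) = -2*n^5 - 28*n^4 - 124*n^3 - 176*n^2 + 78*n + 252
(4) = 36*k^5 - 23*k^4 - 31*k^3 + k^2 + 11*k + 3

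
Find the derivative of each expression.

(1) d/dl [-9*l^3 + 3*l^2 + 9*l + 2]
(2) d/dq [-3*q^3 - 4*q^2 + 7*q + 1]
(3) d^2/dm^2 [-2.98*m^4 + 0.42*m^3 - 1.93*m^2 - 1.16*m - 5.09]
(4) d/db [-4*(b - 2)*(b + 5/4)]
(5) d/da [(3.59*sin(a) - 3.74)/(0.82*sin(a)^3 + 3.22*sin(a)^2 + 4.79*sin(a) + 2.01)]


(1) = -27*l^2 + 6*l + 9
(2) = -9*q^2 - 8*q + 7
(3) = -35.76*m^2 + 2.52*m - 3.86
(4) = 3 - 8*b
(5) = (-5.8876*sin(a)^3 - 2.3594*sin(a)^2 + 24.0856*sin(a) + 25.1305)*cos(a)/(0.6724*sin(a)^6 + 5.2808*sin(a)^5 + 18.224*sin(a)^4 + 34.144*sin(a)^3 + 35.8885*sin(a)^2 + 19.2558*sin(a) + 4.0401)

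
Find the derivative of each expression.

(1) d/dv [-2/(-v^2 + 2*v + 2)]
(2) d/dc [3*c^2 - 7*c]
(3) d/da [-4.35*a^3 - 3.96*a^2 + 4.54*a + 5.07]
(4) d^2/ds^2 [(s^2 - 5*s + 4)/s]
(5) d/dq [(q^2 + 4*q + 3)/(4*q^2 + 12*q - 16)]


(1) = 4*(1 - v)/(-v^2 + 2*v + 2)^2
(2) = 6*c - 7
(3) = -13.05*a^2 - 7.92*a + 4.54
(4) = 8/s^3
(5) = (-q^2 - 14*q - 25)/(4*(q^4 + 6*q^3 + q^2 - 24*q + 16))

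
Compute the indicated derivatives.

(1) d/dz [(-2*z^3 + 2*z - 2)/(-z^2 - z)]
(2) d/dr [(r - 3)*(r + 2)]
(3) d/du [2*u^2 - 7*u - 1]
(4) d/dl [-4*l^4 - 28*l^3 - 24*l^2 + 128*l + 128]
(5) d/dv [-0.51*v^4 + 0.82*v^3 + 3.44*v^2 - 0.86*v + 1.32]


(1) = 2*(z^4 + 2*z^3 + z^2 - 2*z - 1)/(z^2*(z^2 + 2*z + 1))
(2) = 2*r - 1
(3) = 4*u - 7
(4) = -16*l^3 - 84*l^2 - 48*l + 128
(5) = -2.04*v^3 + 2.46*v^2 + 6.88*v - 0.86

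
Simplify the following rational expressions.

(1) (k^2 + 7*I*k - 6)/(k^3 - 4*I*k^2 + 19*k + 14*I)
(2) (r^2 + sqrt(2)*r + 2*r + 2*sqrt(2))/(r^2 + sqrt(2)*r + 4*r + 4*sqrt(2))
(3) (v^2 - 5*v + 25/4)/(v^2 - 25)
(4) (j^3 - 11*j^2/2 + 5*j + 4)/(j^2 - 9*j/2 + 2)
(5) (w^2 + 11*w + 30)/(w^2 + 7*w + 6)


(1) = (k + 6*I)/(k^2 - 5*I*k + 14)
(2) = (r + 2)/(r + 4)
(3) = (4*v^2 - 20*v + 25)/(4*v^2 - 100)
(4) = (2*j^2 - 3*j - 2)/(2*j - 1)
(5) = (w + 5)/(w + 1)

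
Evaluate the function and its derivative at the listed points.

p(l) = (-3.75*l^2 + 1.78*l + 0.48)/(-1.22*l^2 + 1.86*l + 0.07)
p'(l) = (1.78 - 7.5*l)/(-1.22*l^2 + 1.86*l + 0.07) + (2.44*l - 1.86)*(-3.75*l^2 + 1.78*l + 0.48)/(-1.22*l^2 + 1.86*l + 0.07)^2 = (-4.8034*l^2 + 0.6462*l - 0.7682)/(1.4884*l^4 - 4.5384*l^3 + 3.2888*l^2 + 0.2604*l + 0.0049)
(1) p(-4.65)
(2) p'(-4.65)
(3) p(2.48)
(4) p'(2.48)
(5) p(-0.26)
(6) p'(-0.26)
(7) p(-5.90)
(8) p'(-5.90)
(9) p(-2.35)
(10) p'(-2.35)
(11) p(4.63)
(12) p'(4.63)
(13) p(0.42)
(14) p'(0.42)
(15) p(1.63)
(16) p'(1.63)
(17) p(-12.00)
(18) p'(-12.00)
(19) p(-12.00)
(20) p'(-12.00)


(1) = 2.54
(2) = -0.09
(3) = 6.44
(4) = -3.61
(5) = 0.48
(6) = -5.12
(7) = 2.63
(8) = -0.06
(9) = 2.21
(10) = -0.24
(11) = 4.10
(12) = -0.33
(13) = 0.89
(14) = -3.32
(15) = 47.14
(16) = -640.07
(17) = 2.83
(18) = -0.02
(19) = 2.83
(20) = -0.02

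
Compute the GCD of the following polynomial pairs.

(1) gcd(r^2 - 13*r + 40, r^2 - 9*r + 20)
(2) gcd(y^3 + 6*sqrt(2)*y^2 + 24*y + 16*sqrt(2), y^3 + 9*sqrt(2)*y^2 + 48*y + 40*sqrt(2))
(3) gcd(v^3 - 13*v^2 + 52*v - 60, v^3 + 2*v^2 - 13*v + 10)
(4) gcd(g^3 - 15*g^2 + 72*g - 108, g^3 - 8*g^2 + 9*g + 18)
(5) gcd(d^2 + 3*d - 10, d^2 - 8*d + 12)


(1) = r - 5
(2) = gcd((y + 2*sqrt(2))^3, (y + 2*sqrt(2))^2*(y + 5*sqrt(2))) = y^2 + 4*sqrt(2)*y + 8
(3) = gcd((v - 6)*(v - 5)*(v - 2), (v - 2)*(v - 1)*(v + 5)) = v - 2
(4) = gcd((g - 6)^2*(g - 3), (g - 6)*(g - 3)*(g + 1)) = g^2 - 9*g + 18
(5) = d - 2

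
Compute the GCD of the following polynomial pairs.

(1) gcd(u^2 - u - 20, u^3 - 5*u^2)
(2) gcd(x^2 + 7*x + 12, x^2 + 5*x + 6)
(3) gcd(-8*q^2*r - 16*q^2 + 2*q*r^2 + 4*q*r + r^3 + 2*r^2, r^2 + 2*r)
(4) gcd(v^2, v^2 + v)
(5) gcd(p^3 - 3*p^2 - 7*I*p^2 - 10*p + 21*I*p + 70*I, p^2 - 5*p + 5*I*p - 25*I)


(1) = u - 5
(2) = gcd((x + 3)*(x + 4), (x + 2)*(x + 3)) = x + 3
(3) = r + 2
(4) = gcd(v^2, v*(v + 1)) = v
(5) = gcd((p - 5)*(p + 2)*(p - 7*I), (p - 5)*(p + 5*I)) = p - 5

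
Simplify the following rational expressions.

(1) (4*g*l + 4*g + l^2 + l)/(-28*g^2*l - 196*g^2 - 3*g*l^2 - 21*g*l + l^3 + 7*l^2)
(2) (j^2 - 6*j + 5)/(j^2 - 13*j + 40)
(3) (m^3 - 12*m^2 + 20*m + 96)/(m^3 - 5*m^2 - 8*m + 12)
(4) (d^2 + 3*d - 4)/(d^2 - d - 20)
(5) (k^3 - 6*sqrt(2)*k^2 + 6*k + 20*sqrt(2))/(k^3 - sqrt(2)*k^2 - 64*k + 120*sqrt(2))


(1) = (-l - 1)/(7*g*l + 49*g - l^2 - 7*l)
(2) = (j - 1)/(j - 8)
(3) = (m - 8)/(m - 1)
(4) = (d - 1)/(d - 5)
(5) = (k + sqrt(2))/(k + 6*sqrt(2))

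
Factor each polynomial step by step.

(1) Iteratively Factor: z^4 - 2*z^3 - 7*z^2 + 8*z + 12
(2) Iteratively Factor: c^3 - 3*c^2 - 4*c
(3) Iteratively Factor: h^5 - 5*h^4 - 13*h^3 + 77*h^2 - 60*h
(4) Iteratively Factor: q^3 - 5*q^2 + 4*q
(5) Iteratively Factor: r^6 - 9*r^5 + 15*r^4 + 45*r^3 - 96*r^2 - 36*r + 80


(1) = (z + 1)*(z^3 - 3*z^2 - 4*z + 12) = (z - 2)*(z + 1)*(z^2 - z - 6) = (z - 3)*(z - 2)*(z + 1)*(z + 2)
(2) = (c)*(c^2 - 3*c - 4) = c*(c + 1)*(c - 4)
(3) = (h - 3)*(h^4 - 2*h^3 - 19*h^2 + 20*h) = (h - 3)*(h - 1)*(h^3 - h^2 - 20*h) = (h - 5)*(h - 3)*(h - 1)*(h^2 + 4*h) = (h - 5)*(h - 3)*(h - 1)*(h + 4)*(h)
(4) = (q)*(q^2 - 5*q + 4) = q*(q - 1)*(q - 4)
(5) = (r + 1)*(r^5 - 10*r^4 + 25*r^3 + 20*r^2 - 116*r + 80) = (r + 1)*(r + 2)*(r^4 - 12*r^3 + 49*r^2 - 78*r + 40) = (r - 2)*(r + 1)*(r + 2)*(r^3 - 10*r^2 + 29*r - 20) = (r - 5)*(r - 2)*(r + 1)*(r + 2)*(r^2 - 5*r + 4) = (r - 5)*(r - 4)*(r - 2)*(r + 1)*(r + 2)*(r - 1)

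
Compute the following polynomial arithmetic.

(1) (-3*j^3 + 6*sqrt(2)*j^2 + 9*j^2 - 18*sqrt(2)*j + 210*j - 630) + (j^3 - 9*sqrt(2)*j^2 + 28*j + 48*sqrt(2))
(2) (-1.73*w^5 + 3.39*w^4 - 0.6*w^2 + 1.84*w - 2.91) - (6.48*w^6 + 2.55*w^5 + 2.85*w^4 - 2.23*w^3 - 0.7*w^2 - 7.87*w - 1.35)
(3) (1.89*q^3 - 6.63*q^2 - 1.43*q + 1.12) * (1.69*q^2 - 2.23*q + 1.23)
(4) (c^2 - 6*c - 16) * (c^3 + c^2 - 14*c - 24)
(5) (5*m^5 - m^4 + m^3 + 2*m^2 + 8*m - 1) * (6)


(1) = -2*j^3 - 3*sqrt(2)*j^2 + 9*j^2 - 18*sqrt(2)*j + 238*j - 630 + 48*sqrt(2)
(2) = -6.48*w^6 - 4.28*w^5 + 0.54*w^4 + 2.23*w^3 + 0.1*w^2 + 9.71*w - 1.56
(3) = 3.1941*q^5 - 15.4194*q^4 + 14.6929*q^3 - 3.0732*q^2 - 4.2565*q + 1.3776
(4) = c^5 - 5*c^4 - 36*c^3 + 44*c^2 + 368*c + 384
(5) = 30*m^5 - 6*m^4 + 6*m^3 + 12*m^2 + 48*m - 6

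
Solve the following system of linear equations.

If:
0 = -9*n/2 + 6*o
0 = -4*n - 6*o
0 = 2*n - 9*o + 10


Then:
No Solution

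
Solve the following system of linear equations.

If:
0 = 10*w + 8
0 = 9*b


Then:
b = 0
w = -4/5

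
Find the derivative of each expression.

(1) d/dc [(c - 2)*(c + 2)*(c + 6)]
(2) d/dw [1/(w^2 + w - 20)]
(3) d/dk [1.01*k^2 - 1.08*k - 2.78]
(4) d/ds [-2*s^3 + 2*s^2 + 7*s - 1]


(1) = 3*c^2 + 12*c - 4
(2) = (-2*w - 1)/(w^2 + w - 20)^2
(3) = 2.02*k - 1.08
(4) = -6*s^2 + 4*s + 7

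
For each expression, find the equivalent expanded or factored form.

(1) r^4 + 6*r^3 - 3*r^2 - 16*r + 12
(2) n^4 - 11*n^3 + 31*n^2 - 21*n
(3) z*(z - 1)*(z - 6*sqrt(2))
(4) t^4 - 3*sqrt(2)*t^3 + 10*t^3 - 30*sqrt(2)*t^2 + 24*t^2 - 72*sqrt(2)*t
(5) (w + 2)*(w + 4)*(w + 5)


(1) = (r - 1)^2*(r + 2)*(r + 6)
(2) = n*(n - 7)*(n - 3)*(n - 1)
(3) = z^3 - 6*sqrt(2)*z^2 - z^2 + 6*sqrt(2)*z
(4) = t*(t + 4)*(t + 6)*(t - 3*sqrt(2))
(5) = w^3 + 11*w^2 + 38*w + 40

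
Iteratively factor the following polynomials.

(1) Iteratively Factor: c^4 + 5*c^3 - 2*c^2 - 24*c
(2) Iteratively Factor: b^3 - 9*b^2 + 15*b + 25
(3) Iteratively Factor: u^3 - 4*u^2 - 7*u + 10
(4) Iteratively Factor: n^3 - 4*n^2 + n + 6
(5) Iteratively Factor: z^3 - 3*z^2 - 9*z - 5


(1) = (c - 2)*(c^3 + 7*c^2 + 12*c) = (c - 2)*(c + 3)*(c^2 + 4*c) = c*(c - 2)*(c + 3)*(c + 4)
(2) = (b + 1)*(b^2 - 10*b + 25) = (b - 5)*(b + 1)*(b - 5)
(3) = (u + 2)*(u^2 - 6*u + 5) = (u - 1)*(u + 2)*(u - 5)
(4) = (n + 1)*(n^2 - 5*n + 6) = (n - 3)*(n + 1)*(n - 2)
(5) = (z + 1)*(z^2 - 4*z - 5) = (z - 5)*(z + 1)*(z + 1)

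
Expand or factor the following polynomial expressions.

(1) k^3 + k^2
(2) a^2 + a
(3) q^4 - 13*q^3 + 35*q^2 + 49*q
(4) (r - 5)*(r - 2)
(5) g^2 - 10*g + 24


(1) = k^2*(k + 1)
(2) = a*(a + 1)
(3) = q*(q - 7)^2*(q + 1)
(4) = r^2 - 7*r + 10
(5) = (g - 6)*(g - 4)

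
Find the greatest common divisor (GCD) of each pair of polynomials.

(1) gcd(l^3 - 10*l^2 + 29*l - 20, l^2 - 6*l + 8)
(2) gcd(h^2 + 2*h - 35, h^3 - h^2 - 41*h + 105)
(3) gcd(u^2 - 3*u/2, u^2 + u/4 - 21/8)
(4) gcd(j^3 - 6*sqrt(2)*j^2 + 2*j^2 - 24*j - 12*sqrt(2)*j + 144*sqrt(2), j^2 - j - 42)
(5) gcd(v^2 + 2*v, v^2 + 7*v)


(1) = l - 4
(2) = gcd((h - 5)*(h + 7), (h - 5)*(h - 3)*(h + 7)) = h^2 + 2*h - 35
(3) = u - 3/2
(4) = j + 6
(5) = gcd(v*(v + 2), v*(v + 7)) = v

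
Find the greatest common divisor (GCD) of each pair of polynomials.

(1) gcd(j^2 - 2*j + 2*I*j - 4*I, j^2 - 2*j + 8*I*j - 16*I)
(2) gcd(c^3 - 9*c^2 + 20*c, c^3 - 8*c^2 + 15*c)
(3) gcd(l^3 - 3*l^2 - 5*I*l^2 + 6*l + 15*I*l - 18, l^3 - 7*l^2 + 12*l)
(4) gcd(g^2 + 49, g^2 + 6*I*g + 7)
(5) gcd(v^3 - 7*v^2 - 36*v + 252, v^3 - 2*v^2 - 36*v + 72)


(1) = gcd((j - 2)*(j + 2*I), (j - 2)*(j + 8*I)) = j - 2
(2) = c^2 - 5*c
(3) = gcd((l - 3)*(l - 6*I)*(l + I), l*(l - 4)*(l - 3)) = l - 3
(4) = gcd((g - 7*I)*(g + 7*I), (g - I)*(g + 7*I)) = g + 7*I
(5) = gcd((v - 7)*(v - 6)*(v + 6), (v - 6)*(v - 2)*(v + 6)) = v^2 - 36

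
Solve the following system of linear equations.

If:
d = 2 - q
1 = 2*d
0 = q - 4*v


Then:
d = 1/2
q = 3/2
v = 3/8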